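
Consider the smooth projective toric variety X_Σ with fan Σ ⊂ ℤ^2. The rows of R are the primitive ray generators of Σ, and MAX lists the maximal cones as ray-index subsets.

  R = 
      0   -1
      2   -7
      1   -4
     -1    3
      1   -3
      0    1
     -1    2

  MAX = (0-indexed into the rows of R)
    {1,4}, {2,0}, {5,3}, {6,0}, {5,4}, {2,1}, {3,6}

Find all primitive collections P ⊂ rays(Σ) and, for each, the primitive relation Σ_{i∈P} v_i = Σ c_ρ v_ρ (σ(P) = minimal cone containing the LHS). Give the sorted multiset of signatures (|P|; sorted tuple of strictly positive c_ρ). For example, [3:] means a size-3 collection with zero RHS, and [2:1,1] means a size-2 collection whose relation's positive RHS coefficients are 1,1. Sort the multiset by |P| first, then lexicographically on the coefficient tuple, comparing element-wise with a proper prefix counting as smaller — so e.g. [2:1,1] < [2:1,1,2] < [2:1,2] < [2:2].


|primitive collections| = 14. Relations:

  P = {0,5}:  v_{0} + v_{5} = 0  so sig = [2:]
  P = {3,4}:  v_{3} + v_{4} = 0  so sig = [2:]
  P = {0,3}:  v_{0} + v_{3} = v_{6}  so sig = [2:1]
  P = {0,4}:  v_{0} + v_{4} = v_{2}  so sig = [2:1]
  P = {1,3}:  v_{1} + v_{3} = v_{2}  so sig = [2:1]
  P = {2,3}:  v_{2} + v_{3} = v_{0}  so sig = [2:1]
  P = {2,4}:  v_{2} + v_{4} = v_{1}  so sig = [2:1]
  P = {2,5}:  v_{2} + v_{5} = v_{4}  so sig = [2:1]
  P = {4,6}:  v_{4} + v_{6} = v_{0}  so sig = [2:1]
  P = {5,6}:  v_{5} + v_{6} = v_{3}  so sig = [2:1]
  P = {1,6}:  v_{1} + v_{6} = v_{0} + v_{2}  so sig = [2:1,1]
  P = {0,1}:  v_{0} + v_{1} = 2·v_{2}  so sig = [2:2]
  P = {1,5}:  v_{1} + v_{5} = 2·v_{4}  so sig = [2:2]
  P = {2,6}:  v_{2} + v_{6} = 2·v_{0}  so sig = [2:2]

Hence PRS(X_Σ) =
    [2:]
    [2:]
    [2:1]
    [2:1]
    [2:1]
    [2:1]
    [2:1]
    [2:1]
    [2:1]
    [2:1]
    [2:1,1]
    [2:2]
    [2:2]
    [2:2]


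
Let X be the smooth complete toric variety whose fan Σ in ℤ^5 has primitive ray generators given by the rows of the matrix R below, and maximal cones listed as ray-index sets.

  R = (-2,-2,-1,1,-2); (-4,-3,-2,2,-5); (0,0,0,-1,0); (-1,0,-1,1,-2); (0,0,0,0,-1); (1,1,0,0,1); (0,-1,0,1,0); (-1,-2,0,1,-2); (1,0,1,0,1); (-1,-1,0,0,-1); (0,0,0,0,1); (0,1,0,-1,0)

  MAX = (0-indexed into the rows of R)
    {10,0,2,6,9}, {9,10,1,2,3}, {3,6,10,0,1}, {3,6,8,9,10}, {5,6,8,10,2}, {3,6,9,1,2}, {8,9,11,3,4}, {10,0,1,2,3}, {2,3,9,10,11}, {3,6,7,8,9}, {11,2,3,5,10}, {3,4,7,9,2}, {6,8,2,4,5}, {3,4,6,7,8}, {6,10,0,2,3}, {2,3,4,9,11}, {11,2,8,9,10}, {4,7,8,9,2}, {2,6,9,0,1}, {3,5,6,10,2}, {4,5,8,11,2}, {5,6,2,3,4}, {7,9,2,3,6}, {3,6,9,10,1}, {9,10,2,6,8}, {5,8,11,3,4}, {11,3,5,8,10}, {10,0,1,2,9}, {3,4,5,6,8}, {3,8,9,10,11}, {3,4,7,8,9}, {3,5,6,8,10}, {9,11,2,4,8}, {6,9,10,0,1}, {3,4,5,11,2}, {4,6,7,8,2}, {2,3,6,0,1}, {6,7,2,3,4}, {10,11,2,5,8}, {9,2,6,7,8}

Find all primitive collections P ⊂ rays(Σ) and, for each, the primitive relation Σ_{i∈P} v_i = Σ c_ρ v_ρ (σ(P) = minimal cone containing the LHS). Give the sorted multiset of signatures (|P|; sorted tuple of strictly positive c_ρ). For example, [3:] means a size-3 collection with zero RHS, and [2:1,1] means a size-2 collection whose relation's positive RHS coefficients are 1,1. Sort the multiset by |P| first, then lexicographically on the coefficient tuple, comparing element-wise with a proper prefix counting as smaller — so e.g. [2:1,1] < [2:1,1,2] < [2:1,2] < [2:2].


21 collections generate NE(X_Σ); each relation:

  {4,10}:  v_{4} + v_{10} = 0  so sig = [2:]
  {5,9}:  v_{5} + v_{9} = 0  so sig = [2:]
  {6,11}:  v_{6} + v_{11} = 0  so sig = [2:]
  {0,8}:  v_{0} + v_{8} = v_{6} + v_{9}  so sig = [2:1,1]
  {1,5}:  v_{1} + v_{5} = v_{0} + v_{3}  so sig = [2:1,1]
  {5,7}:  v_{5} + v_{7} = v_{4} + v_{6}  so sig = [2:1,1]
  {7,10}:  v_{7} + v_{10} = v_{6} + v_{9}  so sig = [2:1,1]
  {7,11}:  v_{7} + v_{11} = v_{4} + v_{9}  so sig = [2:1,1]
  {0,4}:  v_{0} + v_{4} = v_{2} + v_{3} + v_{6} + v_{9}  so sig = [2:1,1,1,1]
  {0,5}:  v_{0} + v_{5} = v_{2} + v_{3} + v_{6} + v_{10}  so sig = [2:1,1,1,1]
  {0,11}:  v_{0} + v_{11} = v_{2} + v_{3} + v_{9} + v_{10}  so sig = [2:1,1,1,1]
  {1,8}:  v_{1} + v_{8} = v_{3} + v_{6} + 2·v_{9}  so sig = [2:1,1,2]
  {0,7}:  v_{0} + v_{7} = v_{2} + v_{3} + 2·v_{6} + 2·v_{9}  so sig = [2:1,1,2,2]
  {1,4}:  v_{1} + v_{4} = v_{2} + 2·v_{3} + v_{6} + 2·v_{9}  so sig = [2:1,1,2,2]
  {1,11}:  v_{1} + v_{11} = v_{2} + 2·v_{3} + 2·v_{9} + v_{10}  so sig = [2:1,1,2,2]
  {1,7}:  v_{1} + v_{7} = v_{2} + 2·v_{3} + 2·v_{6} + 3·v_{9}  so sig = [2:1,2,2,3]
  {0,3,9}:  v_{0} + v_{3} + v_{9} = v_{1}  so sig = [3:1]
  {2,3,8}:  v_{2} + v_{3} + v_{8} = v_{4}  so sig = [3:1]
  {4,6,9}:  v_{4} + v_{6} + v_{9} = v_{7}  so sig = [3:1]
  {1,2,6,10}:  v_{1} + v_{2} + v_{6} + v_{10} = 2·v_{0}  so sig = [4:2]
  {2,3,6,9,10}:  v_{2} + v_{3} + v_{6} + v_{9} + v_{10} = v_{0}  so sig = [5:1]

so the primitive-relation signature multiset is
    |P|=2: 16 collections, coeffs (), (), (), (1,1), (1,1), (1,1), (1,1), (1,1), (1,1,1,1), (1,1,1,1), (1,1,1,1), (1,1,2), (1,1,2,2), (1,1,2,2), (1,1,2,2), (1,2,2,3)
    |P|=3: 3 collections, coeffs (1), (1), (1)
    |P|=4: 1 collection, coeffs (2)
    |P|=5: 1 collection, coeffs (1)


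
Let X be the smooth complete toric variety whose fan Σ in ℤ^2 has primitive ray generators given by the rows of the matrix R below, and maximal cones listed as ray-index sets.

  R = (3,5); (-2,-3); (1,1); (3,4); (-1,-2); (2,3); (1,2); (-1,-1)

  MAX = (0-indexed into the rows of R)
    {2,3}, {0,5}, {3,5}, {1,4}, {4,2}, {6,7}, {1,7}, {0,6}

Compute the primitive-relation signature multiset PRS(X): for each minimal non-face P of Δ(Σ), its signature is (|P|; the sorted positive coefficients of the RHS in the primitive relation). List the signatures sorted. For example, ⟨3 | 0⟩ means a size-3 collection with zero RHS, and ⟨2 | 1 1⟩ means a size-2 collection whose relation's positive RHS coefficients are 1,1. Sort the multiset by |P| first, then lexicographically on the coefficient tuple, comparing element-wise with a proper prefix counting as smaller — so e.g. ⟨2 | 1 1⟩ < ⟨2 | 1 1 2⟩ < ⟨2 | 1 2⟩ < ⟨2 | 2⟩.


Minimal non-faces — 20 found among 8 rays, 8 max cones:

  P = {1,5}:  v_{1} + v_{5} = 0 ; sig = ⟨2 | 0⟩
  P = {2,7}:  v_{2} + v_{7} = 0 ; sig = ⟨2 | 0⟩
  P = {4,6}:  v_{4} + v_{6} = 0 ; sig = ⟨2 | 0⟩
  P = {0,1}:  v_{0} + v_{1} = v_{6} ; sig = ⟨2 | 1⟩
  P = {0,4}:  v_{0} + v_{4} = v_{5} ; sig = ⟨2 | 1⟩
  P = {1,2}:  v_{1} + v_{2} = v_{4} ; sig = ⟨2 | 1⟩
  P = {1,3}:  v_{1} + v_{3} = v_{2} ; sig = ⟨2 | 1⟩
  P = {1,6}:  v_{1} + v_{6} = v_{7} ; sig = ⟨2 | 1⟩
  P = {2,5}:  v_{2} + v_{5} = v_{3} ; sig = ⟨2 | 1⟩
  P = {2,6}:  v_{2} + v_{6} = v_{5} ; sig = ⟨2 | 1⟩
  P = {3,7}:  v_{3} + v_{7} = v_{5} ; sig = ⟨2 | 1⟩
  P = {4,5}:  v_{4} + v_{5} = v_{2} ; sig = ⟨2 | 1⟩
  P = {4,7}:  v_{4} + v_{7} = v_{1} ; sig = ⟨2 | 1⟩
  P = {5,6}:  v_{5} + v_{6} = v_{0} ; sig = ⟨2 | 1⟩
  P = {5,7}:  v_{5} + v_{7} = v_{6} ; sig = ⟨2 | 1⟩
  P = {0,2}:  v_{0} + v_{2} = 2·v_{5} ; sig = ⟨2 | 2⟩
  P = {0,7}:  v_{0} + v_{7} = 2·v_{6} ; sig = ⟨2 | 2⟩
  P = {3,4}:  v_{3} + v_{4} = 2·v_{2} ; sig = ⟨2 | 2⟩
  P = {3,6}:  v_{3} + v_{6} = 2·v_{5} ; sig = ⟨2 | 2⟩
  P = {0,3}:  v_{0} + v_{3} = 3·v_{5} ; sig = ⟨2 | 3⟩

so the primitive-relation signature multiset is
    |P|=2: 20 collections, coeffs (), (), (), (1), (1), (1), (1), (1), (1), (1), (1), (1), (1), (1), (1), (2), (2), (2), (2), (3)


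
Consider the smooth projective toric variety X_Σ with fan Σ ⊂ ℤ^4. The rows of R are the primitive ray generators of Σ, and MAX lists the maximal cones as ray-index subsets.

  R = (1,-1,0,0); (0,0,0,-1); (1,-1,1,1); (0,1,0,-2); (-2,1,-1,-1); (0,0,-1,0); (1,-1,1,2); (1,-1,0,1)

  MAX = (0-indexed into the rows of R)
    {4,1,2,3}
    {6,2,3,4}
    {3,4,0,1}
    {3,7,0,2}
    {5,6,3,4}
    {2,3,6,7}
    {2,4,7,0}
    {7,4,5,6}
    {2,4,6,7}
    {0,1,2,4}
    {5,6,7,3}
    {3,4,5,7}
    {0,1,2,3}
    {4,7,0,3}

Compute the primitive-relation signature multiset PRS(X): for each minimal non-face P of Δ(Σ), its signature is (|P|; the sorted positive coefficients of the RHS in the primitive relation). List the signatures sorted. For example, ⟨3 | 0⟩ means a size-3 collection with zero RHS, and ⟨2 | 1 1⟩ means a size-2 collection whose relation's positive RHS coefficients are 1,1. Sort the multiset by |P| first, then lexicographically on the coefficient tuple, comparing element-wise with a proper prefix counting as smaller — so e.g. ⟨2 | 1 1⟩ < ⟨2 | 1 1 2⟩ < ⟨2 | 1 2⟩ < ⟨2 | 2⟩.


Σ has 9 primitive collections:

  P={1,6}:  v_{1} + v_{6} = v_{2}  ⇒ sig = ⟨2 | 1⟩
  P={1,7}:  v_{1} + v_{7} = v_{0}  ⇒ sig = ⟨2 | 1⟩
  P={2,5}:  v_{2} + v_{5} = v_{7}  ⇒ sig = ⟨2 | 1⟩
  P={0,6}:  v_{0} + v_{6} = v_{2} + v_{7}  ⇒ sig = ⟨2 | 1 1⟩
  P={1,5}:  v_{1} + v_{5} = v_{3} + v_{4} + 2·v_{7}  ⇒ sig = ⟨2 | 1 1 2⟩
  P={0,5}:  v_{0} + v_{5} = v_{3} + v_{4} + 3·v_{7}  ⇒ sig = ⟨2 | 1 1 3⟩
  P={3,4,6,7}:  v_{3} + v_{4} + v_{6} + v_{7} = 0  ⇒ sig = ⟨4 | 0⟩
  P={2,3,4,7}:  v_{2} + v_{3} + v_{4} + v_{7} = v_{1}  ⇒ sig = ⟨4 | 1⟩
  P={0,2,3,4}:  v_{0} + v_{2} + v_{3} + v_{4} = 2·v_{1}  ⇒ sig = ⟨4 | 2⟩

so the primitive-relation signature multiset is
{ ⟨2 | 1⟩ ×3,  ⟨2 | 1 1⟩,  ⟨2 | 1 1 2⟩,  ⟨2 | 1 1 3⟩,  ⟨4 | 0⟩,  ⟨4 | 1⟩,  ⟨4 | 2⟩ }


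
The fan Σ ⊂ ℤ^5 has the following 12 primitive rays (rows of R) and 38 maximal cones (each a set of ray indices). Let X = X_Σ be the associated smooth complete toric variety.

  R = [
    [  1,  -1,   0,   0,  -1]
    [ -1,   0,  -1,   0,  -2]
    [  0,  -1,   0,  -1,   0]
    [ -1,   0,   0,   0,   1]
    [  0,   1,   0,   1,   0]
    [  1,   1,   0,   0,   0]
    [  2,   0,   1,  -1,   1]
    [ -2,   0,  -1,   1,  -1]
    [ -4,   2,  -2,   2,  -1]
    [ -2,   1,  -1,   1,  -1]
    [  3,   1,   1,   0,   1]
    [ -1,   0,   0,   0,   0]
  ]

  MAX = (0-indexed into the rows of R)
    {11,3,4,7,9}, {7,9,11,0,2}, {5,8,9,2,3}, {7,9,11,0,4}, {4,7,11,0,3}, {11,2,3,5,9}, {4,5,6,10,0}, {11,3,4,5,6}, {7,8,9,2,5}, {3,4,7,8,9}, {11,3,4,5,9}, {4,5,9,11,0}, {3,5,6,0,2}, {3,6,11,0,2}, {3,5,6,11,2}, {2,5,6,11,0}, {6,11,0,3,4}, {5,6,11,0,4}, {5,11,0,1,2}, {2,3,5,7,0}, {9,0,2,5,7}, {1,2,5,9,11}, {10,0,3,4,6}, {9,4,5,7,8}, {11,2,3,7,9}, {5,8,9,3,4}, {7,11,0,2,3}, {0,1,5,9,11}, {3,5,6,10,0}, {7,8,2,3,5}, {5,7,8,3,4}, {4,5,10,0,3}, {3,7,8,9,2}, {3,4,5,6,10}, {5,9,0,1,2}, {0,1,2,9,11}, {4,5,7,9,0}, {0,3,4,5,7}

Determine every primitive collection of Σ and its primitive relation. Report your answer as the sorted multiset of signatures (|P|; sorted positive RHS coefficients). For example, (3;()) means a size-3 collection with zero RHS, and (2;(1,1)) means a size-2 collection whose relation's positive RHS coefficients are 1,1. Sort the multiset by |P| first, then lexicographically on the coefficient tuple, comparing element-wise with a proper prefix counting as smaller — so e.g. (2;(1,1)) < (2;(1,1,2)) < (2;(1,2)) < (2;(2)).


The 23 primitive collections of Σ (r=12, n=5):

  P={2,4}:  v_{2} + v_{4} = 0 — sig = (2;())
  P={6,7}:  v_{6} + v_{7} = 0 — sig = (2;())
  P={1,3}:  v_{1} + v_{3} = v_{2} + v_{9} — sig = (2;(1,1))
  P={6,9}:  v_{6} + v_{9} = v_{5} + v_{11} — sig = (2;(1,1))
  P={9,10}:  v_{9} + v_{10} = v_{4} + v_{5} — sig = (2;(1,1))
  P={10,11}:  v_{10} + v_{11} = v_{4} + v_{6} — sig = (2;(1,1))
  P={6,8}:  v_{6} + v_{8} = v_{3} + v_{5} + v_{9} — sig = (2;(1,1,1))
  P={1,4}:  v_{1} + v_{4} = v_{0} + v_{5} + v_{9} + v_{11} — sig = (2;(1,1,1,1))
  P={2,10}:  v_{2} + v_{10} = v_{0} + v_{3} + v_{5} + v_{6} — sig = (2;(1,1,1,1))
  P={7,10}:  v_{7} + v_{10} = v_{0} + v_{3} + v_{4} + v_{5} — sig = (2;(1,1,1,1))
  P={1,8}:  v_{1} + v_{8} = v_{2} + v_{5} + v_{7} + 2·v_{9} — sig = (2;(1,1,1,2))
  P={8,10}:  v_{8} + v_{10} = v_{3} + v_{4} + 2·v_{5} + v_{7} — sig = (2;(1,1,1,2))
  P={1,7}:  v_{1} + v_{7} = v_{0} + v_{2} + 2·v_{9} — sig = (2;(1,1,2))
  P={1,10}:  v_{1} + v_{10} = v_{0} + 2·v_{5} + v_{11} — sig = (2;(1,1,2))
  P={1,6}:  v_{1} + v_{6} = v_{0} + v_{2} + 2·v_{5} + 2·v_{11} — sig = (2;(1,1,2,2))
  P={0,8}:  v_{0} + v_{8} = v_{5} + 2·v_{7} — sig = (2;(1,2))
  P={8,11}:  v_{8} + v_{11} = v_{3} + 2·v_{9} — sig = (2;(1,2))
  P={0,3,9}:  v_{0} + v_{3} + v_{9} = v_{7} — sig = (3;(1))
  P={5,7,11}:  v_{5} + v_{7} + v_{11} = v_{9} — sig = (3;(1))
  P={0,3,5,11}:  v_{0} + v_{3} + v_{5} + v_{11} = 0 — sig = (4;())
  P={3,5,7,9}:  v_{3} + v_{5} + v_{7} + v_{9} = v_{8} — sig = (4;(1))
  P={0,2,5,9,11}:  v_{0} + v_{2} + v_{5} + v_{9} + v_{11} = v_{1} — sig = (5;(1))
  P={0,3,4,5,6}:  v_{0} + v_{3} + v_{4} + v_{5} + v_{6} = v_{10} — sig = (5;(1))

so the primitive-relation signature multiset is
[(2;()), (2;()), (2;(1,1)), (2;(1,1)), (2;(1,1)), (2;(1,1)), (2;(1,1,1)), (2;(1,1,1,1)), (2;(1,1,1,1)), (2;(1,1,1,1)), (2;(1,1,1,2)), (2;(1,1,1,2)), (2;(1,1,2)), (2;(1,1,2)), (2;(1,1,2,2)), (2;(1,2)), (2;(1,2)), (3;(1)), (3;(1)), (4;()), (4;(1)), (5;(1)), (5;(1))]


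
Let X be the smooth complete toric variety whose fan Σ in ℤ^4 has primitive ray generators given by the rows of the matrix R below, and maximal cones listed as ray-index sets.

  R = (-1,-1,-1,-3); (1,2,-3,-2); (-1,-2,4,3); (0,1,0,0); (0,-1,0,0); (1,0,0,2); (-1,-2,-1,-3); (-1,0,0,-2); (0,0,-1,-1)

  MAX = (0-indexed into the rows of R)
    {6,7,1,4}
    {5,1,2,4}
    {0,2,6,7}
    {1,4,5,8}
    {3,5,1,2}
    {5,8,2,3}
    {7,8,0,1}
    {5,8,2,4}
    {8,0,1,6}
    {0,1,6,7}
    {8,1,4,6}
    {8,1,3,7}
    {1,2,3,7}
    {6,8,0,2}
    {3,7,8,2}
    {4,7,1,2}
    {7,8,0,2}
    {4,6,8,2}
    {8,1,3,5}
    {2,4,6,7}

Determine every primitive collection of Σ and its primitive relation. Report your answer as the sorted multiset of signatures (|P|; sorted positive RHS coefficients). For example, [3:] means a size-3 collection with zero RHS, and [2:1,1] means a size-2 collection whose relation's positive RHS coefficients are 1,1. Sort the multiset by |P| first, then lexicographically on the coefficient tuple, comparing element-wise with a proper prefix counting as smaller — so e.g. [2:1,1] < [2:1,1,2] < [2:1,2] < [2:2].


12 collections generate NE(X_Σ); each relation:

  P = {3,4}:  v_{3} + v_{4} = 0 ; sig = [2:]
  P = {5,7}:  v_{5} + v_{7} = 0 ; sig = [2:]
  P = {0,4}:  v_{0} + v_{4} = v_{6} ; sig = [2:1]
  P = {3,6}:  v_{3} + v_{6} = v_{0} ; sig = [2:1]
  P = {0,3}:  v_{0} + v_{3} = v_{7} + v_{8} ; sig = [2:1,1]
  P = {0,5}:  v_{0} + v_{5} = v_{4} + v_{8} ; sig = [2:1,1]
  P = {5,6}:  v_{5} + v_{6} = 2·v_{4} + v_{8} ; sig = [2:1,2]
  P = {1,2,8}:  v_{1} + v_{2} + v_{8} = 0 ; sig = [3:]
  P = {4,7,8}:  v_{4} + v_{7} + v_{8} = v_{0} ; sig = [3:1]
  P = {0,1,2}:  v_{0} + v_{1} + v_{2} = v_{4} + v_{7} ; sig = [3:1,1]
  P = {1,2,6}:  v_{1} + v_{2} + v_{6} = 2·v_{4} + v_{7} ; sig = [3:1,2]
  P = {6,7,8}:  v_{6} + v_{7} + v_{8} = 2·v_{0} ; sig = [3:2]

so the primitive-relation signature multiset is
    |P|=2: 7 collections, coeffs (), (), (1), (1), (1,1), (1,1), (1,2)
    |P|=3: 5 collections, coeffs (), (1), (1,1), (1,2), (2)


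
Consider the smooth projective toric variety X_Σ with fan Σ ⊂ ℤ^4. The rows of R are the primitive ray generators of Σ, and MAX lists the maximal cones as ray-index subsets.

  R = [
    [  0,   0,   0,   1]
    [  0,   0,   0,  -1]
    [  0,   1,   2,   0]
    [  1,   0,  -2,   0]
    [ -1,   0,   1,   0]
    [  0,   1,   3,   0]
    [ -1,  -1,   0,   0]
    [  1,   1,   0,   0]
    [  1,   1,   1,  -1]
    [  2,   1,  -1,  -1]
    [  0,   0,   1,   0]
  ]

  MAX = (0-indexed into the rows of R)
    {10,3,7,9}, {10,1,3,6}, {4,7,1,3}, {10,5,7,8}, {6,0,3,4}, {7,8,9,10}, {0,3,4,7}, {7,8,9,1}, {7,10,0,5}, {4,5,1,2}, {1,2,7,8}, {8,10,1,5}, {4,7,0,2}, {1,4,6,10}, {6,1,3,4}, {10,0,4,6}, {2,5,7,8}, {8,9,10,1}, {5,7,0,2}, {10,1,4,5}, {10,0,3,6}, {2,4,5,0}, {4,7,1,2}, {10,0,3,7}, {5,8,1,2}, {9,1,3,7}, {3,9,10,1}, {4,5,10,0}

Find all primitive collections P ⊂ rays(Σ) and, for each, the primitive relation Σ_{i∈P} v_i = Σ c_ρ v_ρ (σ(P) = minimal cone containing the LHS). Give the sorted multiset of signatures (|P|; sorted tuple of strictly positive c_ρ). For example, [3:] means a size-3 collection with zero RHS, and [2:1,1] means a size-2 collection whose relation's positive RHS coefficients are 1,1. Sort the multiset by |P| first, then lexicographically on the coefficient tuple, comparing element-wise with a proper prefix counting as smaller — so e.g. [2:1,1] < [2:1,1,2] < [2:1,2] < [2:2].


21 minimal non-faces of Δ(Σ) (on 11 rays):

  • {0,1}:  v_{0} + v_{1} = 0  ⇒ sig = [2:]
  • {6,7}:  v_{6} + v_{7} = 0  ⇒ sig = [2:]
  • {2,3}:  v_{2} + v_{3} = v_{7}  ⇒ sig = [2:1]
  • {2,10}:  v_{2} + v_{10} = v_{5}  ⇒ sig = [2:1]
  • {3,8}:  v_{3} + v_{8} = v_{9}  ⇒ sig = [2:1]
  • {0,8}:  v_{0} + v_{8} = v_{7} + v_{10}  ⇒ sig = [2:1,1]
  • {2,6}:  v_{2} + v_{6} = v_{4} + v_{10}  ⇒ sig = [2:1,1]
  • {2,9}:  v_{2} + v_{9} = v_{7} + v_{8}  ⇒ sig = [2:1,1]
  • {3,5}:  v_{3} + v_{5} = v_{7} + v_{10}  ⇒ sig = [2:1,1]
  • {4,8}:  v_{4} + v_{8} = v_{1} + v_{2}  ⇒ sig = [2:1,1]
  • {4,9}:  v_{4} + v_{9} = v_{1} + v_{7}  ⇒ sig = [2:1,1]
  • {6,8}:  v_{6} + v_{8} = v_{1} + v_{10}  ⇒ sig = [2:1,1]
  • {0,9}:  v_{0} + v_{9} = v_{3} + v_{7} + v_{10}  ⇒ sig = [2:1,1,1]
  • {5,9}:  v_{5} + v_{9} = v_{7} + v_{8} + v_{10}  ⇒ sig = [2:1,1,1]
  • {6,9}:  v_{6} + v_{9} = v_{1} + v_{3} + v_{10}  ⇒ sig = [2:1,1,1]
  • {5,6}:  v_{5} + v_{6} = v_{4} + 2·v_{10}  ⇒ sig = [2:1,2]
  • {3,4,10}:  v_{3} + v_{4} + v_{10} = 0  ⇒ sig = [3:]
  • {1,7,10}:  v_{1} + v_{7} + v_{10} = v_{8}  ⇒ sig = [3:1]
  • {4,7,10}:  v_{4} + v_{7} + v_{10} = v_{2}  ⇒ sig = [3:1]
  • {1,5,7}:  v_{1} + v_{5} + v_{7} = v_{2} + v_{8}  ⇒ sig = [3:1,1]
  • {4,5,7}:  v_{4} + v_{5} + v_{7} = 2·v_{2}  ⇒ sig = [3:2]

so the primitive-relation signature multiset is
{ [2:] ×2,  [2:1] ×3,  [2:1,1] ×7,  [2:1,1,1] ×3,  [2:1,2],  [3:],  [3:1] ×2,  [3:1,1],  [3:2] }


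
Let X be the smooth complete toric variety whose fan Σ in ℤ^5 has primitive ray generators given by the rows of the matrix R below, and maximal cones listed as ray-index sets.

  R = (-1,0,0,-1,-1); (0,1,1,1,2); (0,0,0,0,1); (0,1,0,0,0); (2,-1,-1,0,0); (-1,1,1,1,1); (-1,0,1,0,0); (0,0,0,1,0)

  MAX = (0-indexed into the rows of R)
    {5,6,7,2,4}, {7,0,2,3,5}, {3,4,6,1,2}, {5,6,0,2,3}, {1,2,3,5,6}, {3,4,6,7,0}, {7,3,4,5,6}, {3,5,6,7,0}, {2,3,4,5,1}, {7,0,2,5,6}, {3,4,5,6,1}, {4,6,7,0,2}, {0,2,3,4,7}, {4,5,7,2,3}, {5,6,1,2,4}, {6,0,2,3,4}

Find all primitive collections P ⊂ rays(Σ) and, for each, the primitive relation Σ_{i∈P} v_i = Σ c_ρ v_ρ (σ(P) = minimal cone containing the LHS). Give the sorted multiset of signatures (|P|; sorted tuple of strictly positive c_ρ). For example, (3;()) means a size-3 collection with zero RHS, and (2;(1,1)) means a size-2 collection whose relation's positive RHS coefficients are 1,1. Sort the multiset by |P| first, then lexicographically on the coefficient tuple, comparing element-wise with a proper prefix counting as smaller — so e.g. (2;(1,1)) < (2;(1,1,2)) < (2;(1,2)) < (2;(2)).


The 5 primitive collections of Σ (r=8, n=5):

  {0,1}:  v_{0} + v_{1} = v_{2} + v_{3} + v_{6}  ⇒ sig = (2;(1,1,1))
  {1,7}:  v_{1} + v_{7} = v_{4} + 2·v_{5}  ⇒ sig = (2;(1,2))
  {0,4,5}:  v_{0} + v_{4} + v_{5} = 0  ⇒ sig = (3;())
  {2,3,6,7}:  v_{2} + v_{3} + v_{6} + v_{7} = v_{5}  ⇒ sig = (4;(1))
  {2,3,4,5,6}:  v_{2} + v_{3} + v_{4} + v_{5} + v_{6} = v_{1}  ⇒ sig = (5;(1))

so the primitive-relation signature multiset is
{ (2;(1,1,1)),  (2;(1,2)),  (3;()),  (4;(1)),  (5;(1)) }


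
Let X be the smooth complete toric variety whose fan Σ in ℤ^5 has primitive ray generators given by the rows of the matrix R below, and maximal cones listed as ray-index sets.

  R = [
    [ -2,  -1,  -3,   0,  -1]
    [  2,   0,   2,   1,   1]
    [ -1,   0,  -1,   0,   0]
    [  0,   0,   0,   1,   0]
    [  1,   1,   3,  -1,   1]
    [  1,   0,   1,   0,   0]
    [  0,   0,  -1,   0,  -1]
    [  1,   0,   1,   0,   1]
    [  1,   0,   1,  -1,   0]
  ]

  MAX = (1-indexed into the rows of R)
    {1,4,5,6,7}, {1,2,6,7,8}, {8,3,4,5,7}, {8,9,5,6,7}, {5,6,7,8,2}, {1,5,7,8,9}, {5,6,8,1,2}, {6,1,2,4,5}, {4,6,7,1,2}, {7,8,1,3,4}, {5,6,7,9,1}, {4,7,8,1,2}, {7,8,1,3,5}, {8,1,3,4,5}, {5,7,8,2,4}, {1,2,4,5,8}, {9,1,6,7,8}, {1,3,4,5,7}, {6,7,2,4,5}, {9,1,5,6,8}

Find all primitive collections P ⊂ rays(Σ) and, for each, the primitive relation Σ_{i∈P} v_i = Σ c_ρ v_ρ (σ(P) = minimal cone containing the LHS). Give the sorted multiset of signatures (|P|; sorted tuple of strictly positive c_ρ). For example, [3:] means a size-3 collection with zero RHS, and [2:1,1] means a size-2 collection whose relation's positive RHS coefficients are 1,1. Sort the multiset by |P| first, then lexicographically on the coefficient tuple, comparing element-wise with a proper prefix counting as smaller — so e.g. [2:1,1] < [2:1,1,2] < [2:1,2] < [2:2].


9 collections generate NE(X_Σ); each relation:

  P={3,6}:  v_{3} + v_{6} = 0  ⟹  sig = [2:]
  P={4,9}:  v_{4} + v_{9} = v_{6}  ⟹  sig = [2:1]
  P={2,3}:  v_{2} + v_{3} = v_{4} + v_{8}  ⟹  sig = [2:1,1]
  P={3,9}:  v_{3} + v_{9} = v_{1} + v_{5} + v_{7} + v_{8}  ⟹  sig = [2:1,1,1,1]
  P={2,9}:  v_{2} + v_{9} = 2·v_{6} + v_{8}  ⟹  sig = [2:1,2]
  P={4,6,8}:  v_{4} + v_{6} + v_{8} = v_{2}  ⟹  sig = [3:1]
  P={1,2,5,7}:  v_{1} + v_{2} + v_{5} + v_{7} = v_{6}  ⟹  sig = [4:1]
  P={1,4,5,7,8}:  v_{1} + v_{4} + v_{5} + v_{7} + v_{8} = 0  ⟹  sig = [5:]
  P={1,5,6,7,8}:  v_{1} + v_{5} + v_{6} + v_{7} + v_{8} = v_{9}  ⟹  sig = [5:1]

Hence PRS(X_Σ) =
    [2:]
    [2:1]
    [2:1,1]
    [2:1,1,1,1]
    [2:1,2]
    [3:1]
    [4:1]
    [5:]
    [5:1]


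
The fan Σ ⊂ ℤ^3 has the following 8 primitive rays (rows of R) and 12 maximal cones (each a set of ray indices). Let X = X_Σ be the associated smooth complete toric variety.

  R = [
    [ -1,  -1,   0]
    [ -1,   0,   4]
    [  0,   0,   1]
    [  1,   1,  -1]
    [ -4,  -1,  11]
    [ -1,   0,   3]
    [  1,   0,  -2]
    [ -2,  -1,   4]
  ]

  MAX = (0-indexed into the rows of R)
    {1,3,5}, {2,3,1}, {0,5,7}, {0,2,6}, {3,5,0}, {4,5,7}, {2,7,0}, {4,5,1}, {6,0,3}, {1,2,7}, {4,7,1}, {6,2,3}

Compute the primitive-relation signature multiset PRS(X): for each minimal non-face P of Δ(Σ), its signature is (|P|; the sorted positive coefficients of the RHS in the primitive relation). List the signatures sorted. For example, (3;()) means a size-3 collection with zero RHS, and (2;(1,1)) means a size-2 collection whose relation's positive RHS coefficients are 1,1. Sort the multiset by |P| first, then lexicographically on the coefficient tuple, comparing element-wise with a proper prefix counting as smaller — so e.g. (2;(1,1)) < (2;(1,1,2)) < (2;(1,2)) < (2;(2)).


|primitive collections| = 12. Relations:

  {0,1}:  v_{0} + v_{1} = v_{7}  ⟹  sig = (2;(1))
  {2,5}:  v_{2} + v_{5} = v_{1}  ⟹  sig = (2;(1))
  {3,7}:  v_{3} + v_{7} = v_{5}  ⟹  sig = (2;(1))
  {5,6}:  v_{5} + v_{6} = v_{2}  ⟹  sig = (2;(1))
  {4,6}:  v_{4} + v_{6} = v_{1} + v_{2} + v_{7}  ⟹  sig = (2;(1,1,1))
  {0,4}:  v_{0} + v_{4} = v_{5} + 2·v_{7}  ⟹  sig = (2;(1,2))
  {2,4}:  v_{2} + v_{4} = 2·v_{1} + v_{7}  ⟹  sig = (2;(1,2))
  {3,4}:  v_{3} + v_{4} = v_{1} + 2·v_{5}  ⟹  sig = (2;(1,2))
  {6,7}:  v_{6} + v_{7} = v_{0} + 2·v_{2}  ⟹  sig = (2;(1,2))
  {1,6}:  v_{1} + v_{6} = 2·v_{2}  ⟹  sig = (2;(2))
  {0,2,3}:  v_{0} + v_{2} + v_{3} = 0  ⟹  sig = (3;())
  {1,5,7}:  v_{1} + v_{5} + v_{7} = v_{4}  ⟹  sig = (3;(1))

Hence PRS(X_Σ) =
[(2;(1)), (2;(1)), (2;(1)), (2;(1)), (2;(1,1,1)), (2;(1,2)), (2;(1,2)), (2;(1,2)), (2;(1,2)), (2;(2)), (3;()), (3;(1))]


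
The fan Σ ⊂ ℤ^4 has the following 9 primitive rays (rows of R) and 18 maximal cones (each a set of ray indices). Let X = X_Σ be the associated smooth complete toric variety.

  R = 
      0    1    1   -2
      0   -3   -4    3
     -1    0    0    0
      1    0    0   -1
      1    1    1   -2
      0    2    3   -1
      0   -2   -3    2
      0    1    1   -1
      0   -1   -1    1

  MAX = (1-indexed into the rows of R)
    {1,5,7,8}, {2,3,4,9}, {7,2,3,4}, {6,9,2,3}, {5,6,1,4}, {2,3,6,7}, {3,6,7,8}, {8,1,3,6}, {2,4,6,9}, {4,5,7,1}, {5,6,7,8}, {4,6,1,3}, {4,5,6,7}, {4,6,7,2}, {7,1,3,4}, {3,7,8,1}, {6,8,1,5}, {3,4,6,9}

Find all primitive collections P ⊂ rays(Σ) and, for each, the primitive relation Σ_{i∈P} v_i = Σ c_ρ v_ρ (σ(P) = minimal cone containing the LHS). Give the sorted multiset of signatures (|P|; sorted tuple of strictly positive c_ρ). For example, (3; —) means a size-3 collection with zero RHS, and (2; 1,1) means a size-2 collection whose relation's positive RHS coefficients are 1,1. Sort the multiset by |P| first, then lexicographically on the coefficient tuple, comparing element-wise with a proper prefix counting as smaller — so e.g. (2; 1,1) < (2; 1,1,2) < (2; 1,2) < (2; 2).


Δ(Σ) — 9 vertices, 12 min non-faces:

  P={8,9}:  v_{8} + v_{9} = 0 ; sig = (2; —)
  P={2,8}:  v_{2} + v_{8} = v_{7} ; sig = (2; 1)
  P={3,5}:  v_{3} + v_{5} = v_{1} ; sig = (2; 1)
  P={4,8}:  v_{4} + v_{8} = v_{5} ; sig = (2; 1)
  P={5,9}:  v_{5} + v_{9} = v_{4} ; sig = (2; 1)
  P={7,9}:  v_{7} + v_{9} = v_{2} ; sig = (2; 1)
  P={1,9}:  v_{1} + v_{9} = v_{3} + v_{4} ; sig = (2; 1,1)
  P={2,5}:  v_{2} + v_{5} = v_{4} + v_{7} ; sig = (2; 1,1)
  P={1,2}:  v_{1} + v_{2} = v_{3} + v_{4} + v_{7} ; sig = (2; 1,1,1)
  P={1,6,7}:  v_{1} + v_{6} + v_{7} = v_{8} ; sig = (3; 1)
  P={3,4,6,7}:  v_{3} + v_{4} + v_{6} + v_{7} = 0 ; sig = (4; —)
  P={2,3,4,6}:  v_{2} + v_{3} + v_{4} + v_{6} = v_{9} ; sig = (4; 1)

Signatures (|P|; sorted positive RHS coefficients), sorted:
{ (2; —),  (2; 1) ×5,  (2; 1,1) ×2,  (2; 1,1,1),  (3; 1),  (4; —),  (4; 1) }


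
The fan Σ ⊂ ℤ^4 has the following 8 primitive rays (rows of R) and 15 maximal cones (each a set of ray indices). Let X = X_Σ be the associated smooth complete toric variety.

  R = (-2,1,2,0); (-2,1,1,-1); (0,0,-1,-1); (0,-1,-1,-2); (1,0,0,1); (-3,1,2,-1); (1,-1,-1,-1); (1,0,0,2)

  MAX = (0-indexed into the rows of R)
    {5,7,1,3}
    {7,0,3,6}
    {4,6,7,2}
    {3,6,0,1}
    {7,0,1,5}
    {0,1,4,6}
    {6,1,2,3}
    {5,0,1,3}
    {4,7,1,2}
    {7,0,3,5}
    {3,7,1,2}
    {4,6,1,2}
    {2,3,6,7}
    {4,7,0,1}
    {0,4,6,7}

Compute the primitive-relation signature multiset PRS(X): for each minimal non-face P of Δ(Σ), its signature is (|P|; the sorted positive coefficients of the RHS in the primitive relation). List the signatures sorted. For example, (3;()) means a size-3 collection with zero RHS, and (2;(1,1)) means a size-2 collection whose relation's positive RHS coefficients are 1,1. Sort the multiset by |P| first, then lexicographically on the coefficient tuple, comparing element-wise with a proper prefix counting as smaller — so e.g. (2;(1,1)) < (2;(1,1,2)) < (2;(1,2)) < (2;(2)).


Δ(Σ) — 8 vertices, 7 min non-faces:

  P={0,2}:  v_{0} + v_{2} = v_{1} — sig = (2;(1))
  P={3,4}:  v_{3} + v_{4} = v_{6} — sig = (2;(1))
  P={4,5}:  v_{4} + v_{5} = v_{0} — sig = (2;(1))
  P={5,6}:  v_{5} + v_{6} = v_{0} + v_{3} — sig = (2;(1,1))
  P={2,5}:  v_{2} + v_{5} = 2·v_{1} + v_{3} + v_{7} — sig = (2;(1,1,2))
  P={1,6,7}:  v_{1} + v_{6} + v_{7} = 0 — sig = (3;())
  P={0,1,3,7}:  v_{0} + v_{1} + v_{3} + v_{7} = v_{5} — sig = (4;(1))

so the primitive-relation signature multiset is
{ (2;(1)) ×3,  (2;(1,1)),  (2;(1,1,2)),  (3;()),  (4;(1)) }


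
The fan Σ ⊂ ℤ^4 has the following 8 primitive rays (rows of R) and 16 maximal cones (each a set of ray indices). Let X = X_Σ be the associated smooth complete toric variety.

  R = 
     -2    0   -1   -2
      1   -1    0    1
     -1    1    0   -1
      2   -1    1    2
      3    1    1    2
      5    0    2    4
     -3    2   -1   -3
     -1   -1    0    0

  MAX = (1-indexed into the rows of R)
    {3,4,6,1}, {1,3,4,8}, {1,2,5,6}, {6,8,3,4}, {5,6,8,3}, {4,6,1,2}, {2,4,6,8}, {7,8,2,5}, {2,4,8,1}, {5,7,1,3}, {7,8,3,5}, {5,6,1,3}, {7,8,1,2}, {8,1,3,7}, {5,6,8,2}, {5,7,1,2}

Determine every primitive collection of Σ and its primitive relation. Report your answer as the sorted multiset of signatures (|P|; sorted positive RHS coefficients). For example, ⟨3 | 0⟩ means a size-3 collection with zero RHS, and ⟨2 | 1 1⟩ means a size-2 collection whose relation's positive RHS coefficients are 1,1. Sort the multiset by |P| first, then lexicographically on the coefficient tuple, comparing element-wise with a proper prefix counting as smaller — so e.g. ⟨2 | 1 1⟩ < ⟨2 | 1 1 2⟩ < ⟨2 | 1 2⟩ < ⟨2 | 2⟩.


Σ has 6 primitive collections:

  {2,3}:  v_{2} + v_{3} = 0  →  sig = ⟨2 | 0⟩
  {4,5}:  v_{4} + v_{5} = v_{6}  →  sig = ⟨2 | 1⟩
  {4,7}:  v_{4} + v_{7} = v_{3}  →  sig = ⟨2 | 1⟩
  {6,7}:  v_{6} + v_{7} = v_{3} + v_{5}  →  sig = ⟨2 | 1 1⟩
  {1,5,8}:  v_{1} + v_{5} + v_{8} = 0  →  sig = ⟨3 | 0⟩
  {1,6,8}:  v_{1} + v_{6} + v_{8} = v_{4}  →  sig = ⟨3 | 1⟩

so the primitive-relation signature multiset is
{ ⟨2 | 0⟩,  ⟨2 | 1⟩ ×2,  ⟨2 | 1 1⟩,  ⟨3 | 0⟩,  ⟨3 | 1⟩ }


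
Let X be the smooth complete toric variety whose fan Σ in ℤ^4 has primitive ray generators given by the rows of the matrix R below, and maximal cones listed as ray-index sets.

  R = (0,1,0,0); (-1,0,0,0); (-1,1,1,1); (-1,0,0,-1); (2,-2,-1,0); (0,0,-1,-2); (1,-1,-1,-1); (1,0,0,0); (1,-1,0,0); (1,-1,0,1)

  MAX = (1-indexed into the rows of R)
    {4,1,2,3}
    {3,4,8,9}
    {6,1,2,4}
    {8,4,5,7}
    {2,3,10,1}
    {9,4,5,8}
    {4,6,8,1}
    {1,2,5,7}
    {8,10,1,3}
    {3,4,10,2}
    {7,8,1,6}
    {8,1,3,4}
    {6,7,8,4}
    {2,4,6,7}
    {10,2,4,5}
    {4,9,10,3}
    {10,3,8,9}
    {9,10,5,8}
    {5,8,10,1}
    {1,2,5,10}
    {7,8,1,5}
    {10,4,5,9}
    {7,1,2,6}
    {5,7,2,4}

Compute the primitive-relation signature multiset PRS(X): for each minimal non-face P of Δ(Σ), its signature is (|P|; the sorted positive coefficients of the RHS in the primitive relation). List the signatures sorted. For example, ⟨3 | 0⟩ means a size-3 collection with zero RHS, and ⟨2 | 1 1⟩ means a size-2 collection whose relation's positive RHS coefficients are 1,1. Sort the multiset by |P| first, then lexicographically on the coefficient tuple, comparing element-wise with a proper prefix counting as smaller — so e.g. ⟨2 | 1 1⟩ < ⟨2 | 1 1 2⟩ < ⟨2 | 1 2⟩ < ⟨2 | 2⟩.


Minimal non-faces — 15 found among 10 rays, 24 max cones:

  P = {2,8}:  v_{2} + v_{8} = 0  ⟹  sig = ⟨2 | 0⟩
  P = {3,7}:  v_{3} + v_{7} = 0  ⟹  sig = ⟨2 | 0⟩
  P = {1,9}:  v_{1} + v_{9} = v_{8}  ⟹  sig = ⟨2 | 1⟩
  P = {3,5}:  v_{3} + v_{5} = v_{10}  ⟹  sig = ⟨2 | 1⟩
  P = {6,10}:  v_{6} + v_{10} = v_{7}  ⟹  sig = ⟨2 | 1⟩
  P = {7,10}:  v_{7} + v_{10} = v_{5}  ⟹  sig = ⟨2 | 1⟩
  P = {2,9}:  v_{2} + v_{9} = v_{4} + v_{10}  ⟹  sig = ⟨2 | 1 1⟩
  P = {3,6}:  v_{3} + v_{6} = v_{1} + v_{4}  ⟹  sig = ⟨2 | 1 1⟩
  P = {6,9}:  v_{6} + v_{9} = v_{4} + v_{7} + v_{8}  ⟹  sig = ⟨2 | 1 1 1⟩
  P = {7,9}:  v_{7} + v_{9} = v_{4} + v_{5} + v_{8}  ⟹  sig = ⟨2 | 1 1 1⟩
  P = {5,6}:  v_{5} + v_{6} = 2·v_{7}  ⟹  sig = ⟨2 | 2⟩
  P = {1,4,10}:  v_{1} + v_{4} + v_{10} = 0  ⟹  sig = ⟨3 | 0⟩
  P = {1,4,5}:  v_{1} + v_{4} + v_{5} = v_{7}  ⟹  sig = ⟨3 | 1⟩
  P = {1,4,7}:  v_{1} + v_{4} + v_{7} = v_{6}  ⟹  sig = ⟨3 | 1⟩
  P = {4,8,10}:  v_{4} + v_{8} + v_{10} = v_{9}  ⟹  sig = ⟨3 | 1⟩

Hence PRS(X_Σ) =
    |P|=2: 11 collections, coeffs (), (), (1), (1), (1), (1), (1,1), (1,1), (1,1,1), (1,1,1), (2)
    |P|=3: 4 collections, coeffs (), (1), (1), (1)


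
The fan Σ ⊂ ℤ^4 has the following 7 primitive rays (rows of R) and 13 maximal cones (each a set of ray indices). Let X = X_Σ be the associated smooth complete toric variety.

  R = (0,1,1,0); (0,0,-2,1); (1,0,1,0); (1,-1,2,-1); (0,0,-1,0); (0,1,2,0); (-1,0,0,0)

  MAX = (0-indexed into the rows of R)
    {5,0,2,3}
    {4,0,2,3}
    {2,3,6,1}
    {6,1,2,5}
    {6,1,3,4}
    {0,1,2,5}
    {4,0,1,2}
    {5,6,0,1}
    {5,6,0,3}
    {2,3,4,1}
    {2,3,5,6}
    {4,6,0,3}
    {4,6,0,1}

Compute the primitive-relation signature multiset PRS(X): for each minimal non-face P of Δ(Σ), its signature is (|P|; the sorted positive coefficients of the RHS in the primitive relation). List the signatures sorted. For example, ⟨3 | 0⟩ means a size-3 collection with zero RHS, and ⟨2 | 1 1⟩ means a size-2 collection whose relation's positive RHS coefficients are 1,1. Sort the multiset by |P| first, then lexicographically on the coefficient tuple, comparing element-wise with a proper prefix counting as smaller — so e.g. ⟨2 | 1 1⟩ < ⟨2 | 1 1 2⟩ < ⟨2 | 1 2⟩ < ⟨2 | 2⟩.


Primitive collections (5):

  • {4,5}:  v_{4} + v_{5} = v_{0}  →  sig = ⟨2 | 1⟩
  • {2,4,6}:  v_{2} + v_{4} + v_{6} = 0  →  sig = ⟨3 | 0⟩
  • {0,1,3}:  v_{0} + v_{1} + v_{3} = v_{2}  →  sig = ⟨3 | 1⟩
  • {0,2,6}:  v_{0} + v_{2} + v_{6} = v_{5}  →  sig = ⟨3 | 1⟩
  • {1,3,5}:  v_{1} + v_{3} + v_{5} = 2·v_{2} + v_{6}  →  sig = ⟨3 | 1 2⟩

Signatures (|P|; sorted positive RHS coefficients), sorted:
{ ⟨2 | 1⟩,  ⟨3 | 0⟩,  ⟨3 | 1⟩ ×2,  ⟨3 | 1 2⟩ }


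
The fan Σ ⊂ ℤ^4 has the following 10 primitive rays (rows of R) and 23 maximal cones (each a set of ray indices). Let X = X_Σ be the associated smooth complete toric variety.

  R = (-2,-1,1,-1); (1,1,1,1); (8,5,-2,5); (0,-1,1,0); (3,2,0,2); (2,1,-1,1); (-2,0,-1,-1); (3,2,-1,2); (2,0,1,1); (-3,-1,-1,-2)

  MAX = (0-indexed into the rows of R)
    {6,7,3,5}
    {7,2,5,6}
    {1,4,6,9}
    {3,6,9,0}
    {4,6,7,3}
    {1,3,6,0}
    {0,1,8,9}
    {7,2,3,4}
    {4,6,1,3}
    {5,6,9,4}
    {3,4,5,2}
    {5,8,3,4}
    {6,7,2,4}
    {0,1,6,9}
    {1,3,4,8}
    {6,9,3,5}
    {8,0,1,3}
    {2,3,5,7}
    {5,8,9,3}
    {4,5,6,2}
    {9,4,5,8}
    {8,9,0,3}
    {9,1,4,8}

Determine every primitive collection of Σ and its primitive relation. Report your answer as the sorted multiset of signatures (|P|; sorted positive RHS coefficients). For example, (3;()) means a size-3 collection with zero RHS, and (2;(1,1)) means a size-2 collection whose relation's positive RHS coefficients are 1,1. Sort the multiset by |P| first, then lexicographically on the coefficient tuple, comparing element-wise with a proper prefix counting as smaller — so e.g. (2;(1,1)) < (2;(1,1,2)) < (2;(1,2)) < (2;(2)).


Primitive collections (17):

  P={0,5}:  v_{0} + v_{5} = 0  ⇒ sig = (2;())
  P={6,8}:  v_{6} + v_{8} = 0  ⇒ sig = (2;())
  P={0,4}:  v_{0} + v_{4} = v_{1}  ⇒ sig = (2;(1))
  P={1,5}:  v_{1} + v_{5} = v_{4}  ⇒ sig = (2;(1))
  P={0,2}:  v_{0} + v_{2} = v_{4} + v_{7}  ⇒ sig = (2;(1,1))
  P={7,9}:  v_{7} + v_{9} = v_{5} + v_{6}  ⇒ sig = (2;(1,1))
  P={0,7}:  v_{0} + v_{7} = v_{3} + v_{4} + v_{6}  ⇒ sig = (2;(1,1,1))
  P={7,8}:  v_{7} + v_{8} = v_{3} + v_{4} + v_{5}  ⇒ sig = (2;(1,1,1))
  P={1,7}:  v_{1} + v_{7} = v_{3} + 2·v_{4} + v_{6}  ⇒ sig = (2;(1,1,2))
  P={2,9}:  v_{2} + v_{9} = v_{4} + 2·v_{5} + v_{6}  ⇒ sig = (2;(1,1,2))
  P={1,2}:  v_{1} + v_{2} = 2·v_{4} + v_{7}  ⇒ sig = (2;(1,2))
  P={2,8}:  v_{2} + v_{8} = v_{3} + 2·v_{4} + 2·v_{5}  ⇒ sig = (2;(1,2,2))
  P={3,4,9}:  v_{3} + v_{4} + v_{9} = 0  ⇒ sig = (3;())
  P={1,3,9}:  v_{1} + v_{3} + v_{9} = v_{0}  ⇒ sig = (3;(1))
  P={4,5,7}:  v_{4} + v_{5} + v_{7} = v_{2}  ⇒ sig = (3;(1))
  P={2,3,6}:  v_{2} + v_{3} + v_{6} = 2·v_{7}  ⇒ sig = (3;(2))
  P={3,4,5,6}:  v_{3} + v_{4} + v_{5} + v_{6} = v_{7}  ⇒ sig = (4;(1))

Hence PRS(X_Σ) =
{ (2;()) ×2,  (2;(1)) ×2,  (2;(1,1)) ×2,  (2;(1,1,1)) ×2,  (2;(1,1,2)) ×2,  (2;(1,2)),  (2;(1,2,2)),  (3;()),  (3;(1)) ×2,  (3;(2)),  (4;(1)) }


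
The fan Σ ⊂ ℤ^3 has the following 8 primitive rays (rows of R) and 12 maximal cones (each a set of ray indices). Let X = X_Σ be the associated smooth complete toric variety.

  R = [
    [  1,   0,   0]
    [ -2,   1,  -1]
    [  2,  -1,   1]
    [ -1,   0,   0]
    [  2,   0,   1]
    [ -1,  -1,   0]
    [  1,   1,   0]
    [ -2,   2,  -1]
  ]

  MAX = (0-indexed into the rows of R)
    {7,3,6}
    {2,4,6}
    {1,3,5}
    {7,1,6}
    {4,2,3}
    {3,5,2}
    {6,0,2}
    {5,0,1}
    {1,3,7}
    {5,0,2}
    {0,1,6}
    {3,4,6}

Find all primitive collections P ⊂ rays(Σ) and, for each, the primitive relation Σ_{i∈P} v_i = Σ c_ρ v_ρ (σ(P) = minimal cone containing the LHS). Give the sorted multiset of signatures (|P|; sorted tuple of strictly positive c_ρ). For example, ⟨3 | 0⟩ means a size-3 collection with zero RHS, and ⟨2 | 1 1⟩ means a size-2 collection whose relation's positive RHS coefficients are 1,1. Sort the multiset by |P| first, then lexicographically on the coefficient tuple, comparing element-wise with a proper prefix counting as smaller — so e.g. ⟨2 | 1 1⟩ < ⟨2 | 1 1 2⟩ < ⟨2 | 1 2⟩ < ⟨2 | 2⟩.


Σ has 12 primitive collections:

  P={0,3}:  v_{0} + v_{3} = 0  →  sig = ⟨2 | 0⟩
  P={1,2}:  v_{1} + v_{2} = 0  →  sig = ⟨2 | 0⟩
  P={5,6}:  v_{5} + v_{6} = 0  →  sig = ⟨2 | 0⟩
  P={0,4}:  v_{0} + v_{4} = v_{2} + v_{6}  →  sig = ⟨2 | 1 1⟩
  P={0,7}:  v_{0} + v_{7} = v_{1} + v_{6}  →  sig = ⟨2 | 1 1⟩
  P={1,4}:  v_{1} + v_{4} = v_{3} + v_{6}  →  sig = ⟨2 | 1 1⟩
  P={2,7}:  v_{2} + v_{7} = v_{3} + v_{6}  →  sig = ⟨2 | 1 1⟩
  P={4,5}:  v_{4} + v_{5} = v_{2} + v_{3}  →  sig = ⟨2 | 1 1⟩
  P={5,7}:  v_{5} + v_{7} = v_{1} + v_{3}  →  sig = ⟨2 | 1 1⟩
  P={4,7}:  v_{4} + v_{7} = 2·v_{3} + 2·v_{6}  →  sig = ⟨2 | 2 2⟩
  P={1,3,6}:  v_{1} + v_{3} + v_{6} = v_{7}  →  sig = ⟨3 | 1⟩
  P={2,3,6}:  v_{2} + v_{3} + v_{6} = v_{4}  →  sig = ⟨3 | 1⟩

Signatures (|P|; sorted positive RHS coefficients), sorted:
    |P|=2: 10 collections, coeffs (), (), (), (1,1), (1,1), (1,1), (1,1), (1,1), (1,1), (2,2)
    |P|=3: 2 collections, coeffs (1), (1)


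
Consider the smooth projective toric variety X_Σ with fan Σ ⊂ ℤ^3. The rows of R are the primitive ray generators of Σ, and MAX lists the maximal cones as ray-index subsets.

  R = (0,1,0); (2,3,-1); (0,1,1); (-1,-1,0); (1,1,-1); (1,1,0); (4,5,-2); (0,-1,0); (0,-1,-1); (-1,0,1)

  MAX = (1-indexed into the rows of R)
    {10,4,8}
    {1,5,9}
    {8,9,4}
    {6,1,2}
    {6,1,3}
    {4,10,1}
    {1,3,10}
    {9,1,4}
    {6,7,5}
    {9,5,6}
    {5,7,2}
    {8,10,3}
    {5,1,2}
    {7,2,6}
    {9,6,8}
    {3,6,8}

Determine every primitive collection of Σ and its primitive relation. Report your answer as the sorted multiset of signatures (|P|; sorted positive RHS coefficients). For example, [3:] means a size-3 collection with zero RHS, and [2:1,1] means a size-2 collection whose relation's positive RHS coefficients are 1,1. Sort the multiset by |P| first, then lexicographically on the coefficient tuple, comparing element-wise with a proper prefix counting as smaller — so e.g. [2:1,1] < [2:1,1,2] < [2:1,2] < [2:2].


24 collections generate NE(X_Σ); each relation:

  P={1,8}:  v_{1} + v_{8} = 0  so sig = [2:]
  P={3,9}:  v_{3} + v_{9} = 0  so sig = [2:]
  P={4,6}:  v_{4} + v_{6} = 0  so sig = [2:]
  P={3,4}:  v_{3} + v_{4} = v_{10}  so sig = [2:1]
  P={5,10}:  v_{5} + v_{10} = v_{1}  so sig = [2:1]
  P={6,10}:  v_{6} + v_{10} = v_{3}  so sig = [2:1]
  P={9,10}:  v_{9} + v_{10} = v_{4}  so sig = [2:1]
  P={2,4}:  v_{2} + v_{4} = v_{1} + v_{5}  so sig = [2:1,1]
  P={2,8}:  v_{2} + v_{8} = v_{5} + v_{6}  so sig = [2:1,1]
  P={3,5}:  v_{3} + v_{5} = v_{1} + v_{6}  so sig = [2:1,1]
  P={4,5}:  v_{4} + v_{5} = v_{1} + v_{9}  so sig = [2:1,1]
  P={4,7}:  v_{4} + v_{7} = v_{2} + v_{5}  so sig = [2:1,1]
  P={5,8}:  v_{5} + v_{8} = v_{6} + v_{9}  so sig = [2:1,1]
  P={7,10}:  v_{7} + v_{10} = v_{1} + v_{2} + v_{6}  so sig = [2:1,1,1]
  P={3,7}:  v_{3} + v_{7} = v_{1} + v_{2} + 2·v_{6}  so sig = [2:1,1,2]
  P={2,10}:  v_{2} + v_{10} = 2·v_{1} + v_{6}  so sig = [2:1,2]
  P={7,9}:  v_{7} + v_{9} = 3·v_{5} + v_{6}  so sig = [2:1,3]
  P={1,7}:  v_{1} + v_{7} = 2·v_{2}  so sig = [2:2]
  P={2,9}:  v_{2} + v_{9} = 2·v_{5}  so sig = [2:2]
  P={2,3}:  v_{2} + v_{3} = 2·v_{1} + 2·v_{6}  so sig = [2:2,2]
  P={7,8}:  v_{7} + v_{8} = 2·v_{5} + 2·v_{6}  so sig = [2:2,2]
  P={1,5,6}:  v_{1} + v_{5} + v_{6} = v_{2}  so sig = [3:1]
  P={1,6,9}:  v_{1} + v_{6} + v_{9} = v_{5}  so sig = [3:1]
  P={2,5,6}:  v_{2} + v_{5} + v_{6} = v_{7}  so sig = [3:1]

Hence PRS(X_Σ) =
    |P|=2: 21 collections, coeffs (), (), (), (1), (1), (1), (1), (1,1), (1,1), (1,1), (1,1), (1,1), (1,1), (1,1,1), (1,1,2), (1,2), (1,3), (2), (2), (2,2), (2,2)
    |P|=3: 3 collections, coeffs (1), (1), (1)
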